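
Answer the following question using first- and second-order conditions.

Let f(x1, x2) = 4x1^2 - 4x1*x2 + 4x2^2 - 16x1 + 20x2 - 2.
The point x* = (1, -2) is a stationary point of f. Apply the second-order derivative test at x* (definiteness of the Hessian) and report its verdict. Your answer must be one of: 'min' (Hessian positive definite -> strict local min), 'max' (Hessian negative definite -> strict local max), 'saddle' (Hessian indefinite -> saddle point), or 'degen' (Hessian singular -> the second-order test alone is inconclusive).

Compute the Hessian H = grad^2 f:
  H = [[8, -4], [-4, 8]]
Verify stationarity: grad f(x*) = H x* + g = (0, 0).
Eigenvalues of H: 4, 12.
Both eigenvalues > 0, so H is positive definite -> x* is a strict local min.

min


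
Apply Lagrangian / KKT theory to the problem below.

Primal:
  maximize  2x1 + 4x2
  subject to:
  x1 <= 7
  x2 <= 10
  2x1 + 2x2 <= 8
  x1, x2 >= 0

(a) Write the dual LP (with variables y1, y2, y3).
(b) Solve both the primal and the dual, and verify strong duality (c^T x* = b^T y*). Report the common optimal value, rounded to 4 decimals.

The standard primal-dual pair for 'max c^T x s.t. A x <= b, x >= 0' is:
  Dual:  min b^T y  s.t.  A^T y >= c,  y >= 0.

So the dual LP is:
  minimize  7y1 + 10y2 + 8y3
  subject to:
    y1 + 2y3 >= 2
    y2 + 2y3 >= 4
    y1, y2, y3 >= 0

Solving the primal: x* = (0, 4).
  primal value c^T x* = 16.
Solving the dual: y* = (0, 0, 2).
  dual value b^T y* = 16.
Strong duality: c^T x* = b^T y*. Confirmed.

16


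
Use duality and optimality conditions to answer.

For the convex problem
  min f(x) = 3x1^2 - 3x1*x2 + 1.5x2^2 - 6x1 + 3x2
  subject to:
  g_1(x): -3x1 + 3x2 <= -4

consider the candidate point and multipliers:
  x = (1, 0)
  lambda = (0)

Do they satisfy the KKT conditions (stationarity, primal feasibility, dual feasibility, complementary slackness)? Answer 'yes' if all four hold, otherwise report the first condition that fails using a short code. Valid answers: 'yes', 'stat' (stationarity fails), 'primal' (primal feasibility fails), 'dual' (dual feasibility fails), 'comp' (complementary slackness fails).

Gradient of f: grad f(x) = Q x + c = (0, 0)
Constraint values g_i(x) = a_i^T x - b_i:
  g_1((1, 0)) = 1
Stationarity residual: grad f(x) + sum_i lambda_i a_i = (0, 0)
  -> stationarity OK
Primal feasibility (all g_i <= 0): FAILS
Dual feasibility (all lambda_i >= 0): OK
Complementary slackness (lambda_i * g_i(x) = 0 for all i): OK

Verdict: the first failing condition is primal_feasibility -> primal.

primal


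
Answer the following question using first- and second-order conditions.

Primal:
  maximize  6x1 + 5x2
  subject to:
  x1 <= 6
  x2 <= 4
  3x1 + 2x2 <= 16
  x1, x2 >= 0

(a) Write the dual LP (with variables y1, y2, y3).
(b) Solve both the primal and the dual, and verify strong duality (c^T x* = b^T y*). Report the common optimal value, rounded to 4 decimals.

The standard primal-dual pair for 'max c^T x s.t. A x <= b, x >= 0' is:
  Dual:  min b^T y  s.t.  A^T y >= c,  y >= 0.

So the dual LP is:
  minimize  6y1 + 4y2 + 16y3
  subject to:
    y1 + 3y3 >= 6
    y2 + 2y3 >= 5
    y1, y2, y3 >= 0

Solving the primal: x* = (2.6667, 4).
  primal value c^T x* = 36.
Solving the dual: y* = (0, 1, 2).
  dual value b^T y* = 36.
Strong duality: c^T x* = b^T y*. Confirmed.

36


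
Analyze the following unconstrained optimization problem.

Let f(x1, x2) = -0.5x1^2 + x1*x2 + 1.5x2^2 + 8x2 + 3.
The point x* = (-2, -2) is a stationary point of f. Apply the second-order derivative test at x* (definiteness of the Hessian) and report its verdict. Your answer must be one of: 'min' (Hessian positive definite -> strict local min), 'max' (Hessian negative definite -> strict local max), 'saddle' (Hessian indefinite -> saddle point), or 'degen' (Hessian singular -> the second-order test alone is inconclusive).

Compute the Hessian H = grad^2 f:
  H = [[-1, 1], [1, 3]]
Verify stationarity: grad f(x*) = H x* + g = (0, 0).
Eigenvalues of H: -1.2361, 3.2361.
Eigenvalues have mixed signs, so H is indefinite -> x* is a saddle point.

saddle


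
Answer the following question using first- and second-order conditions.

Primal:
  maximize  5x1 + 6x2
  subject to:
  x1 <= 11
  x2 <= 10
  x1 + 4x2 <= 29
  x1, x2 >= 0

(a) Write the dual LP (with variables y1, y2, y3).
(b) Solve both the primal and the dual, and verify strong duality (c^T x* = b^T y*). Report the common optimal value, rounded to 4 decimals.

The standard primal-dual pair for 'max c^T x s.t. A x <= b, x >= 0' is:
  Dual:  min b^T y  s.t.  A^T y >= c,  y >= 0.

So the dual LP is:
  minimize  11y1 + 10y2 + 29y3
  subject to:
    y1 + y3 >= 5
    y2 + 4y3 >= 6
    y1, y2, y3 >= 0

Solving the primal: x* = (11, 4.5).
  primal value c^T x* = 82.
Solving the dual: y* = (3.5, 0, 1.5).
  dual value b^T y* = 82.
Strong duality: c^T x* = b^T y*. Confirmed.

82


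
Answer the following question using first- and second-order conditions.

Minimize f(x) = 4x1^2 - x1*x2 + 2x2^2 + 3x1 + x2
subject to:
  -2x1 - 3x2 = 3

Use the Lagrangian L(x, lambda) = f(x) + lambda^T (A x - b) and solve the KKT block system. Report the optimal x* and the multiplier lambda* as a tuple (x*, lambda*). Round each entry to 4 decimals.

Form the Lagrangian:
  L(x, lambda) = (1/2) x^T Q x + c^T x + lambda^T (A x - b)
Stationarity (grad_x L = 0): Q x + c + A^T lambda = 0.
Primal feasibility: A x = b.

This gives the KKT block system:
  [ Q   A^T ] [ x     ]   [-c ]
  [ A    0  ] [ lambda ] = [ b ]

Solving the linear system:
  x*      = (-0.54, -0.64)
  lambda* = (-0.34)
  f(x*)   = -0.62

x* = (-0.54, -0.64), lambda* = (-0.34)


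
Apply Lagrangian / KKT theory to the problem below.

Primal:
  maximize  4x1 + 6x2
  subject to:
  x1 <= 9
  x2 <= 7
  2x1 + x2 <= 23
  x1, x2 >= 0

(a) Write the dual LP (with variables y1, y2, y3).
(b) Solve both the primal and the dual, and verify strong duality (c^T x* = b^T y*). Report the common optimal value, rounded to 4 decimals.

The standard primal-dual pair for 'max c^T x s.t. A x <= b, x >= 0' is:
  Dual:  min b^T y  s.t.  A^T y >= c,  y >= 0.

So the dual LP is:
  minimize  9y1 + 7y2 + 23y3
  subject to:
    y1 + 2y3 >= 4
    y2 + y3 >= 6
    y1, y2, y3 >= 0

Solving the primal: x* = (8, 7).
  primal value c^T x* = 74.
Solving the dual: y* = (0, 4, 2).
  dual value b^T y* = 74.
Strong duality: c^T x* = b^T y*. Confirmed.

74


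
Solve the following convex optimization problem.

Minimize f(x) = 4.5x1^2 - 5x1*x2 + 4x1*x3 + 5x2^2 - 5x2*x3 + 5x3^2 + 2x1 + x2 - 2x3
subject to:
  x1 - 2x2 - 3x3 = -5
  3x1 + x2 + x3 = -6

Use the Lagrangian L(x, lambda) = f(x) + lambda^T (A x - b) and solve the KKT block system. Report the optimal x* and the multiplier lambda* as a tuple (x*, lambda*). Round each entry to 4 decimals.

Form the Lagrangian:
  L(x, lambda) = (1/2) x^T Q x + c^T x + lambda^T (A x - b)
Stationarity (grad_x L = 0): Q x + c + A^T lambda = 0.
Primal feasibility: A x = b.

This gives the KKT block system:
  [ Q   A^T ] [ x     ]   [-c ]
  [ A    0  ] [ lambda ] = [ b ]

Solving the linear system:
  x*      = (-2.2531, -0.4692, 1.2285)
  lambda* = (2.1873, 2.9435)
  f(x*)   = 10.5826

x* = (-2.2531, -0.4692, 1.2285), lambda* = (2.1873, 2.9435)


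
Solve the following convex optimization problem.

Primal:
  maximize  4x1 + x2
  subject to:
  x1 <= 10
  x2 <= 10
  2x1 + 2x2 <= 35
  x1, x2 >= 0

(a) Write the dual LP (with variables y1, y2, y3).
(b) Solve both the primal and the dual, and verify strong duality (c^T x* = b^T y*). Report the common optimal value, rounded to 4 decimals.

The standard primal-dual pair for 'max c^T x s.t. A x <= b, x >= 0' is:
  Dual:  min b^T y  s.t.  A^T y >= c,  y >= 0.

So the dual LP is:
  minimize  10y1 + 10y2 + 35y3
  subject to:
    y1 + 2y3 >= 4
    y2 + 2y3 >= 1
    y1, y2, y3 >= 0

Solving the primal: x* = (10, 7.5).
  primal value c^T x* = 47.5.
Solving the dual: y* = (3, 0, 0.5).
  dual value b^T y* = 47.5.
Strong duality: c^T x* = b^T y*. Confirmed.

47.5


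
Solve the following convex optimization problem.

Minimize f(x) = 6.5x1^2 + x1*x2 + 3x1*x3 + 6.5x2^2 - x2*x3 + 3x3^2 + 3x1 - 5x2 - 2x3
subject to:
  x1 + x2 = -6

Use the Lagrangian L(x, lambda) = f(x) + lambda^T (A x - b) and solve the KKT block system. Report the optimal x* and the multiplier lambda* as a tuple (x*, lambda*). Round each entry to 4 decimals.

Form the Lagrangian:
  L(x, lambda) = (1/2) x^T Q x + c^T x + lambda^T (A x - b)
Stationarity (grad_x L = 0): Q x + c + A^T lambda = 0.
Primal feasibility: A x = b.

This gives the KKT block system:
  [ Q   A^T ] [ x     ]   [-c ]
  [ A    0  ] [ lambda ] = [ b ]

Solving the linear system:
  x*      = (-3.625, -2.375, 1.75)
  lambda* = (41.25)
  f(x*)   = 122.5

x* = (-3.625, -2.375, 1.75), lambda* = (41.25)


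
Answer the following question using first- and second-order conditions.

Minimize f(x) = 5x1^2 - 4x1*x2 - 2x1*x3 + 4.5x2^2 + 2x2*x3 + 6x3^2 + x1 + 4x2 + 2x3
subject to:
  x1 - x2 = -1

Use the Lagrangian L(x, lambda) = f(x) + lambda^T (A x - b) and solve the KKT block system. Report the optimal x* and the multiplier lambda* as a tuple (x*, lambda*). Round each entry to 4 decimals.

Form the Lagrangian:
  L(x, lambda) = (1/2) x^T Q x + c^T x + lambda^T (A x - b)
Stationarity (grad_x L = 0): Q x + c + A^T lambda = 0.
Primal feasibility: A x = b.

This gives the KKT block system:
  [ Q   A^T ] [ x     ]   [-c ]
  [ A    0  ] [ lambda ] = [ b ]

Solving the linear system:
  x*      = (-0.9091, 0.0909, -0.3333)
  lambda* = (7.7879)
  f(x*)   = 3.2879

x* = (-0.9091, 0.0909, -0.3333), lambda* = (7.7879)


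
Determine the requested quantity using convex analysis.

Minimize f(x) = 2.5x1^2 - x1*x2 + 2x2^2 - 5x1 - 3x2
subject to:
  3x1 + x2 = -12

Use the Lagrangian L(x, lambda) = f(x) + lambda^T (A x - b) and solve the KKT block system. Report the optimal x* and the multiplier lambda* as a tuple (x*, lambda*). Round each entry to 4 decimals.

Form the Lagrangian:
  L(x, lambda) = (1/2) x^T Q x + c^T x + lambda^T (A x - b)
Stationarity (grad_x L = 0): Q x + c + A^T lambda = 0.
Primal feasibility: A x = b.

This gives the KKT block system:
  [ Q   A^T ] [ x     ]   [-c ]
  [ A    0  ] [ lambda ] = [ b ]

Solving the linear system:
  x*      = (-3.4043, -1.7872)
  lambda* = (6.7447)
  f(x*)   = 51.6596

x* = (-3.4043, -1.7872), lambda* = (6.7447)


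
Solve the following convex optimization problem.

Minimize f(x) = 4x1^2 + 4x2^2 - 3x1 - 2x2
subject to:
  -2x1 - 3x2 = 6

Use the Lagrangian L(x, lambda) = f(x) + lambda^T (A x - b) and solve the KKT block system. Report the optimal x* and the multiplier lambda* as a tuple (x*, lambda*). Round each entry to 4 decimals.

Form the Lagrangian:
  L(x, lambda) = (1/2) x^T Q x + c^T x + lambda^T (A x - b)
Stationarity (grad_x L = 0): Q x + c + A^T lambda = 0.
Primal feasibility: A x = b.

This gives the KKT block system:
  [ Q   A^T ] [ x     ]   [-c ]
  [ A    0  ] [ lambda ] = [ b ]

Solving the linear system:
  x*      = (-0.7788, -1.4808)
  lambda* = (-4.6154)
  f(x*)   = 16.4952

x* = (-0.7788, -1.4808), lambda* = (-4.6154)


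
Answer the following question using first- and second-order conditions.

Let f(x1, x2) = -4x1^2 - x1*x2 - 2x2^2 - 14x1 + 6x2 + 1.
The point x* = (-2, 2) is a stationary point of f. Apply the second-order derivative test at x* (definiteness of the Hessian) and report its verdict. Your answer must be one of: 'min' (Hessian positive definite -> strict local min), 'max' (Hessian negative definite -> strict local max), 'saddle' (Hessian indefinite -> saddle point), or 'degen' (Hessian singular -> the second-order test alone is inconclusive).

Compute the Hessian H = grad^2 f:
  H = [[-8, -1], [-1, -4]]
Verify stationarity: grad f(x*) = H x* + g = (0, 0).
Eigenvalues of H: -8.2361, -3.7639.
Both eigenvalues < 0, so H is negative definite -> x* is a strict local max.

max


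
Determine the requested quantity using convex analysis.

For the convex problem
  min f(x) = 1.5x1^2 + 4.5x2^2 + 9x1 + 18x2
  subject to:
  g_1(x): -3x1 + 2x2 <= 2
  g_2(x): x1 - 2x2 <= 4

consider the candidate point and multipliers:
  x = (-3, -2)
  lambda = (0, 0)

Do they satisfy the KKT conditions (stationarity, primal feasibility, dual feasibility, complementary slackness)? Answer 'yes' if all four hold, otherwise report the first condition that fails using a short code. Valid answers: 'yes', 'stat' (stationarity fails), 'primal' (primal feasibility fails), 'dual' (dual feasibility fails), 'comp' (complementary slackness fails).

Gradient of f: grad f(x) = Q x + c = (0, 0)
Constraint values g_i(x) = a_i^T x - b_i:
  g_1((-3, -2)) = 3
  g_2((-3, -2)) = -3
Stationarity residual: grad f(x) + sum_i lambda_i a_i = (0, 0)
  -> stationarity OK
Primal feasibility (all g_i <= 0): FAILS
Dual feasibility (all lambda_i >= 0): OK
Complementary slackness (lambda_i * g_i(x) = 0 for all i): OK

Verdict: the first failing condition is primal_feasibility -> primal.

primal


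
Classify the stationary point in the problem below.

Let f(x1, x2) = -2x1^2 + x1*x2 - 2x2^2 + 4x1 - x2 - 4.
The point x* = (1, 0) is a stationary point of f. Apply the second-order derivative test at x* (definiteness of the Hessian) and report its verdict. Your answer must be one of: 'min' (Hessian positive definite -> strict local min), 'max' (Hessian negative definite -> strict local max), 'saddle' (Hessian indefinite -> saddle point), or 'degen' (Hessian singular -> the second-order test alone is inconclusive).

Compute the Hessian H = grad^2 f:
  H = [[-4, 1], [1, -4]]
Verify stationarity: grad f(x*) = H x* + g = (0, 0).
Eigenvalues of H: -5, -3.
Both eigenvalues < 0, so H is negative definite -> x* is a strict local max.

max


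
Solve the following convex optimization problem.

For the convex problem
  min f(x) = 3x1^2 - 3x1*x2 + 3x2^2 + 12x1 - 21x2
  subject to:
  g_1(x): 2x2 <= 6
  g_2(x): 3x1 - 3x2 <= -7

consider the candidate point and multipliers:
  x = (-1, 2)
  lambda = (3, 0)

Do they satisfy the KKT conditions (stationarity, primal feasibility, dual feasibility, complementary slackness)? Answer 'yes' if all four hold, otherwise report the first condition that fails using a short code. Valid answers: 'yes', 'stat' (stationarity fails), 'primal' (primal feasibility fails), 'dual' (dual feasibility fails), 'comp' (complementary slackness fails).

Gradient of f: grad f(x) = Q x + c = (0, -6)
Constraint values g_i(x) = a_i^T x - b_i:
  g_1((-1, 2)) = -2
  g_2((-1, 2)) = -2
Stationarity residual: grad f(x) + sum_i lambda_i a_i = (0, 0)
  -> stationarity OK
Primal feasibility (all g_i <= 0): OK
Dual feasibility (all lambda_i >= 0): OK
Complementary slackness (lambda_i * g_i(x) = 0 for all i): FAILS

Verdict: the first failing condition is complementary_slackness -> comp.

comp


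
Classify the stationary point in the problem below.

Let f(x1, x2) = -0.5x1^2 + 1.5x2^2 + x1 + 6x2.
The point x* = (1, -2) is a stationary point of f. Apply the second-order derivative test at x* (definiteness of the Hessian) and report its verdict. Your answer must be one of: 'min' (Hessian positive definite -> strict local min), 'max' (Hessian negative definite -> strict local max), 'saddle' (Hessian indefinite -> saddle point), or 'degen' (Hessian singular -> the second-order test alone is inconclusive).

Compute the Hessian H = grad^2 f:
  H = [[-1, 0], [0, 3]]
Verify stationarity: grad f(x*) = H x* + g = (0, 0).
Eigenvalues of H: -1, 3.
Eigenvalues have mixed signs, so H is indefinite -> x* is a saddle point.

saddle


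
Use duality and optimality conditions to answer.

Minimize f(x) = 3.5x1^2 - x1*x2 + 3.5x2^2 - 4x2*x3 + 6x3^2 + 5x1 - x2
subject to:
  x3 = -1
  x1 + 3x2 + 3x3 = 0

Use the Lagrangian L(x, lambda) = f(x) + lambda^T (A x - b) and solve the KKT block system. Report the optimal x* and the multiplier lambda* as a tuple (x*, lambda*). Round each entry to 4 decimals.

Form the Lagrangian:
  L(x, lambda) = (1/2) x^T Q x + c^T x + lambda^T (A x - b)
Stationarity (grad_x L = 0): Q x + c + A^T lambda = 0.
Primal feasibility: A x = b.

This gives the KKT block system:
  [ Q   A^T ] [ x     ]   [-c ]
  [ A    0  ] [ lambda ] = [ b ]

Solving the linear system:
  x*      = (-0.0789, 1.0263, -1)
  lambda* = (26.3684, -3.4211)
  f(x*)   = 12.4737

x* = (-0.0789, 1.0263, -1), lambda* = (26.3684, -3.4211)


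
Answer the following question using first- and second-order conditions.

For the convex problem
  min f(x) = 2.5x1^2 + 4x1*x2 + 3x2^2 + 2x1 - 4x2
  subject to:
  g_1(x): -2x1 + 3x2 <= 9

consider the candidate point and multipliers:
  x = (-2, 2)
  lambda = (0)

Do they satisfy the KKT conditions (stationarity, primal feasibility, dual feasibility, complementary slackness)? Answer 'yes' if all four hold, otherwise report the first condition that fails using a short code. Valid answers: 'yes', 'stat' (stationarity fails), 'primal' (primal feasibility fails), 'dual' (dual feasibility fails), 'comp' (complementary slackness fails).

Gradient of f: grad f(x) = Q x + c = (0, 0)
Constraint values g_i(x) = a_i^T x - b_i:
  g_1((-2, 2)) = 1
Stationarity residual: grad f(x) + sum_i lambda_i a_i = (0, 0)
  -> stationarity OK
Primal feasibility (all g_i <= 0): FAILS
Dual feasibility (all lambda_i >= 0): OK
Complementary slackness (lambda_i * g_i(x) = 0 for all i): OK

Verdict: the first failing condition is primal_feasibility -> primal.

primal


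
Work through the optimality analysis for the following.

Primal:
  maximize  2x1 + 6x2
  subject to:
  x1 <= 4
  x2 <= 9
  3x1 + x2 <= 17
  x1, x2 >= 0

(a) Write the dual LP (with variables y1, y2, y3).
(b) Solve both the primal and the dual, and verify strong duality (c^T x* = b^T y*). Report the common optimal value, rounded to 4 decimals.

The standard primal-dual pair for 'max c^T x s.t. A x <= b, x >= 0' is:
  Dual:  min b^T y  s.t.  A^T y >= c,  y >= 0.

So the dual LP is:
  minimize  4y1 + 9y2 + 17y3
  subject to:
    y1 + 3y3 >= 2
    y2 + y3 >= 6
    y1, y2, y3 >= 0

Solving the primal: x* = (2.6667, 9).
  primal value c^T x* = 59.3333.
Solving the dual: y* = (0, 5.3333, 0.6667).
  dual value b^T y* = 59.3333.
Strong duality: c^T x* = b^T y*. Confirmed.

59.3333


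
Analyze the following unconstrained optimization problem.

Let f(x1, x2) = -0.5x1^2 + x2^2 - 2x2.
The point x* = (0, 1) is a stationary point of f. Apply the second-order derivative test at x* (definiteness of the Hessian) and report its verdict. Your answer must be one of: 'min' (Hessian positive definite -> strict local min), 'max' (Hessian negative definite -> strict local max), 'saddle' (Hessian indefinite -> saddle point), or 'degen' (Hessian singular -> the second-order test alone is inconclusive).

Compute the Hessian H = grad^2 f:
  H = [[-1, 0], [0, 2]]
Verify stationarity: grad f(x*) = H x* + g = (0, 0).
Eigenvalues of H: -1, 2.
Eigenvalues have mixed signs, so H is indefinite -> x* is a saddle point.

saddle


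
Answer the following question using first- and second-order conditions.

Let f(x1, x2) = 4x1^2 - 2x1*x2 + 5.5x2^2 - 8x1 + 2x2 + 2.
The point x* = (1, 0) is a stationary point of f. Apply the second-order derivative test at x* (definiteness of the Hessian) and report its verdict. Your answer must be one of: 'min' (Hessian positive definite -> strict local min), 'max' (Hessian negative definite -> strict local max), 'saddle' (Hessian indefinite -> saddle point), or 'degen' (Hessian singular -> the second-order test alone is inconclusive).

Compute the Hessian H = grad^2 f:
  H = [[8, -2], [-2, 11]]
Verify stationarity: grad f(x*) = H x* + g = (0, 0).
Eigenvalues of H: 7, 12.
Both eigenvalues > 0, so H is positive definite -> x* is a strict local min.

min


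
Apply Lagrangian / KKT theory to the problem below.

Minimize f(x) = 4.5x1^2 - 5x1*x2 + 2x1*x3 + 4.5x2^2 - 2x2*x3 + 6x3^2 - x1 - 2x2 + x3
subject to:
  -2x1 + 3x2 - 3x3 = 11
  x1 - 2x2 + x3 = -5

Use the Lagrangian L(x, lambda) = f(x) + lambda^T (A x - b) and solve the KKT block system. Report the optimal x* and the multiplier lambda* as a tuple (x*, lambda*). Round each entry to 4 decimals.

Form the Lagrangian:
  L(x, lambda) = (1/2) x^T Q x + c^T x + lambda^T (A x - b)
Stationarity (grad_x L = 0): Q x + c + A^T lambda = 0.
Primal feasibility: A x = b.

This gives the KKT block system:
  [ Q   A^T ] [ x     ]   [-c ]
  [ A    0  ] [ lambda ] = [ b ]

Solving the linear system:
  x*      = (-0.3438, 1.2187, -2.2188)
  lambda* = (-14.125, -13.625)
  f(x*)   = 41.4688

x* = (-0.3438, 1.2187, -2.2188), lambda* = (-14.125, -13.625)


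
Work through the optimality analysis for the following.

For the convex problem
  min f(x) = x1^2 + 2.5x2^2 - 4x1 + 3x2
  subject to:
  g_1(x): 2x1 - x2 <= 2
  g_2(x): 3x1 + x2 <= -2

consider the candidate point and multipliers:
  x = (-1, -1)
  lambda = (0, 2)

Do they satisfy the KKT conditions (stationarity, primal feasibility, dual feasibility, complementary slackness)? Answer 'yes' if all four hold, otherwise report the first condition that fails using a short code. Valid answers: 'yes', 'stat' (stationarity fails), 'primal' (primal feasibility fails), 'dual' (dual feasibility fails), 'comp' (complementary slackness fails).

Gradient of f: grad f(x) = Q x + c = (-6, -2)
Constraint values g_i(x) = a_i^T x - b_i:
  g_1((-1, -1)) = -3
  g_2((-1, -1)) = -2
Stationarity residual: grad f(x) + sum_i lambda_i a_i = (0, 0)
  -> stationarity OK
Primal feasibility (all g_i <= 0): OK
Dual feasibility (all lambda_i >= 0): OK
Complementary slackness (lambda_i * g_i(x) = 0 for all i): FAILS

Verdict: the first failing condition is complementary_slackness -> comp.

comp


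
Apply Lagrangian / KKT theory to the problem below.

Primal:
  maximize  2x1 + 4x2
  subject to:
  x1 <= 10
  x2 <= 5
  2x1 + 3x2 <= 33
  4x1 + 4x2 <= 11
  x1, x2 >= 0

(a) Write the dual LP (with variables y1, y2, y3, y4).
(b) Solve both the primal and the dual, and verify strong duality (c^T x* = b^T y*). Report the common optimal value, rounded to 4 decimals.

The standard primal-dual pair for 'max c^T x s.t. A x <= b, x >= 0' is:
  Dual:  min b^T y  s.t.  A^T y >= c,  y >= 0.

So the dual LP is:
  minimize  10y1 + 5y2 + 33y3 + 11y4
  subject to:
    y1 + 2y3 + 4y4 >= 2
    y2 + 3y3 + 4y4 >= 4
    y1, y2, y3, y4 >= 0

Solving the primal: x* = (0, 2.75).
  primal value c^T x* = 11.
Solving the dual: y* = (0, 0, 0, 1).
  dual value b^T y* = 11.
Strong duality: c^T x* = b^T y*. Confirmed.

11


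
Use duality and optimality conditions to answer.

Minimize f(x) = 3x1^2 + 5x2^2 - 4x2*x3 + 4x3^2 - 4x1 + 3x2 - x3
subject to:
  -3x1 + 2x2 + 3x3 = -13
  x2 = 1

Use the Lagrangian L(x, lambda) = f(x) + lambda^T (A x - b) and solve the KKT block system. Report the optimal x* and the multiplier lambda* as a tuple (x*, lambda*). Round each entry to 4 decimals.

Form the Lagrangian:
  L(x, lambda) = (1/2) x^T Q x + c^T x + lambda^T (A x - b)
Stationarity (grad_x L = 0): Q x + c + A^T lambda = 0.
Primal feasibility: A x = b.

This gives the KKT block system:
  [ Q   A^T ] [ x     ]   [-c ]
  [ A    0  ] [ lambda ] = [ b ]

Solving the linear system:
  x*      = (3.5, 1, -1.5)
  lambda* = (5.6667, -30.3333)
  f(x*)   = 47.25

x* = (3.5, 1, -1.5), lambda* = (5.6667, -30.3333)


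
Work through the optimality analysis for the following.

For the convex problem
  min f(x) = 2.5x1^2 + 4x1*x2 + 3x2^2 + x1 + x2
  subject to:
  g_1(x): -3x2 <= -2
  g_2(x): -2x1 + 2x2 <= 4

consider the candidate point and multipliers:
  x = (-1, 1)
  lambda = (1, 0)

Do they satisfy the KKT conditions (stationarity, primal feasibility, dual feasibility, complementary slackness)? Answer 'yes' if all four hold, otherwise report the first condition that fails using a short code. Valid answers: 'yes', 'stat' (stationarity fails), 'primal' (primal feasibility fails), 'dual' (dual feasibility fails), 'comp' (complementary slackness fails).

Gradient of f: grad f(x) = Q x + c = (0, 3)
Constraint values g_i(x) = a_i^T x - b_i:
  g_1((-1, 1)) = -1
  g_2((-1, 1)) = 0
Stationarity residual: grad f(x) + sum_i lambda_i a_i = (0, 0)
  -> stationarity OK
Primal feasibility (all g_i <= 0): OK
Dual feasibility (all lambda_i >= 0): OK
Complementary slackness (lambda_i * g_i(x) = 0 for all i): FAILS

Verdict: the first failing condition is complementary_slackness -> comp.

comp


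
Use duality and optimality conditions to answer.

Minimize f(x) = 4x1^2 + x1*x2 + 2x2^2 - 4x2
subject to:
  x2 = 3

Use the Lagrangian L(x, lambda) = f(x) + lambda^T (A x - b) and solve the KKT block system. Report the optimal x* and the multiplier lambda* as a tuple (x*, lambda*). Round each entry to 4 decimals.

Form the Lagrangian:
  L(x, lambda) = (1/2) x^T Q x + c^T x + lambda^T (A x - b)
Stationarity (grad_x L = 0): Q x + c + A^T lambda = 0.
Primal feasibility: A x = b.

This gives the KKT block system:
  [ Q   A^T ] [ x     ]   [-c ]
  [ A    0  ] [ lambda ] = [ b ]

Solving the linear system:
  x*      = (-0.375, 3)
  lambda* = (-7.625)
  f(x*)   = 5.4375

x* = (-0.375, 3), lambda* = (-7.625)


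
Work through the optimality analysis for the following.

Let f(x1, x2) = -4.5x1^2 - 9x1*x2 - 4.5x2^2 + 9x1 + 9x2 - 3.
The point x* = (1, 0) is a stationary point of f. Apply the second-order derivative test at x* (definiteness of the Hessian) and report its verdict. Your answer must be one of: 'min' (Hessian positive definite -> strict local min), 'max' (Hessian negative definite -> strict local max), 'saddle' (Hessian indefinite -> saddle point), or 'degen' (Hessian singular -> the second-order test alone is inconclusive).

Compute the Hessian H = grad^2 f:
  H = [[-9, -9], [-9, -9]]
Verify stationarity: grad f(x*) = H x* + g = (0, 0).
Eigenvalues of H: -18, 0.
H has a zero eigenvalue (singular; negative semidefinite but not definite), so H is neither positive definite, negative definite, nor indefinite. The second-order test alone is inconclusive -> degen.
(Indeed, f is constant along the null direction of H through x*, so x* is not a strict local extremum.)

degen


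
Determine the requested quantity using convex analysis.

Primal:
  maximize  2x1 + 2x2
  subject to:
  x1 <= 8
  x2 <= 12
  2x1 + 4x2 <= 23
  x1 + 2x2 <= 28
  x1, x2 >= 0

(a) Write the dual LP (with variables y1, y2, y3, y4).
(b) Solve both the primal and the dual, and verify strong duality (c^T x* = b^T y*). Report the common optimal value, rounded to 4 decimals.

The standard primal-dual pair for 'max c^T x s.t. A x <= b, x >= 0' is:
  Dual:  min b^T y  s.t.  A^T y >= c,  y >= 0.

So the dual LP is:
  minimize  8y1 + 12y2 + 23y3 + 28y4
  subject to:
    y1 + 2y3 + y4 >= 2
    y2 + 4y3 + 2y4 >= 2
    y1, y2, y3, y4 >= 0

Solving the primal: x* = (8, 1.75).
  primal value c^T x* = 19.5.
Solving the dual: y* = (1, 0, 0.5, 0).
  dual value b^T y* = 19.5.
Strong duality: c^T x* = b^T y*. Confirmed.

19.5


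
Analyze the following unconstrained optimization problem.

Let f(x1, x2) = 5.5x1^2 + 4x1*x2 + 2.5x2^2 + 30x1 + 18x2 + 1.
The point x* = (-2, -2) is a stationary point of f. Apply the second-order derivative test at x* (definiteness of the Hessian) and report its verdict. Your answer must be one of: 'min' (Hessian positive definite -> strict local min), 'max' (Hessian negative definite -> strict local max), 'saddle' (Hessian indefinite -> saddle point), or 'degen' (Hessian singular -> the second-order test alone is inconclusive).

Compute the Hessian H = grad^2 f:
  H = [[11, 4], [4, 5]]
Verify stationarity: grad f(x*) = H x* + g = (0, 0).
Eigenvalues of H: 3, 13.
Both eigenvalues > 0, so H is positive definite -> x* is a strict local min.

min


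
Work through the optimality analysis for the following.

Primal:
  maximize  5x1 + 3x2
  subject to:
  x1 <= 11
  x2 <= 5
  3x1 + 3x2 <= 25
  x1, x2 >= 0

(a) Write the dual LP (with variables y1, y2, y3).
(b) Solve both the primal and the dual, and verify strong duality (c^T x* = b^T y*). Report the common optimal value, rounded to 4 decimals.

The standard primal-dual pair for 'max c^T x s.t. A x <= b, x >= 0' is:
  Dual:  min b^T y  s.t.  A^T y >= c,  y >= 0.

So the dual LP is:
  minimize  11y1 + 5y2 + 25y3
  subject to:
    y1 + 3y3 >= 5
    y2 + 3y3 >= 3
    y1, y2, y3 >= 0

Solving the primal: x* = (8.3333, 0).
  primal value c^T x* = 41.6667.
Solving the dual: y* = (0, 0, 1.6667).
  dual value b^T y* = 41.6667.
Strong duality: c^T x* = b^T y*. Confirmed.

41.6667


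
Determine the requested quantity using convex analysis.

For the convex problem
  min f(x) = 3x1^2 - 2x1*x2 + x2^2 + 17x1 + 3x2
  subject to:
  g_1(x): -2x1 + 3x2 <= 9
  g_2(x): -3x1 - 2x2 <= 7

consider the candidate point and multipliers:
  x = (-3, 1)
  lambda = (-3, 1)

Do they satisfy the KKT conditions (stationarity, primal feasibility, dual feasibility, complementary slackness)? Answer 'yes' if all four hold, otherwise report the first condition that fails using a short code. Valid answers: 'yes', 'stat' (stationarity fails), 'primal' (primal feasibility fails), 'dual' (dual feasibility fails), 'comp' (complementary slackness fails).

Gradient of f: grad f(x) = Q x + c = (-3, 11)
Constraint values g_i(x) = a_i^T x - b_i:
  g_1((-3, 1)) = 0
  g_2((-3, 1)) = 0
Stationarity residual: grad f(x) + sum_i lambda_i a_i = (0, 0)
  -> stationarity OK
Primal feasibility (all g_i <= 0): OK
Dual feasibility (all lambda_i >= 0): FAILS
Complementary slackness (lambda_i * g_i(x) = 0 for all i): OK

Verdict: the first failing condition is dual_feasibility -> dual.

dual


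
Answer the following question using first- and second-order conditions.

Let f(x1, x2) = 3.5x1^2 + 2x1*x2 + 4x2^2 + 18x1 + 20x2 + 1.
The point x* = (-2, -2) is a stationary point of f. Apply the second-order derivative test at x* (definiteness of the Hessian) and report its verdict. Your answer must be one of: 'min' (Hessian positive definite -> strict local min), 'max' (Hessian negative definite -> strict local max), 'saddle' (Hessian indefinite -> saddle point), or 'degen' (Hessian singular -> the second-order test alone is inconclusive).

Compute the Hessian H = grad^2 f:
  H = [[7, 2], [2, 8]]
Verify stationarity: grad f(x*) = H x* + g = (0, 0).
Eigenvalues of H: 5.4384, 9.5616.
Both eigenvalues > 0, so H is positive definite -> x* is a strict local min.

min


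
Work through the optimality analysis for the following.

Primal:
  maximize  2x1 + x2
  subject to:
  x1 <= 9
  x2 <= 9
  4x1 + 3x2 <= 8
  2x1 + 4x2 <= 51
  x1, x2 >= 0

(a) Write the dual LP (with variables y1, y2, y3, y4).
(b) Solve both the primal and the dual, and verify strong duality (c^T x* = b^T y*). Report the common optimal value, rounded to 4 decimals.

The standard primal-dual pair for 'max c^T x s.t. A x <= b, x >= 0' is:
  Dual:  min b^T y  s.t.  A^T y >= c,  y >= 0.

So the dual LP is:
  minimize  9y1 + 9y2 + 8y3 + 51y4
  subject to:
    y1 + 4y3 + 2y4 >= 2
    y2 + 3y3 + 4y4 >= 1
    y1, y2, y3, y4 >= 0

Solving the primal: x* = (2, 0).
  primal value c^T x* = 4.
Solving the dual: y* = (0, 0, 0.5, 0).
  dual value b^T y* = 4.
Strong duality: c^T x* = b^T y*. Confirmed.

4


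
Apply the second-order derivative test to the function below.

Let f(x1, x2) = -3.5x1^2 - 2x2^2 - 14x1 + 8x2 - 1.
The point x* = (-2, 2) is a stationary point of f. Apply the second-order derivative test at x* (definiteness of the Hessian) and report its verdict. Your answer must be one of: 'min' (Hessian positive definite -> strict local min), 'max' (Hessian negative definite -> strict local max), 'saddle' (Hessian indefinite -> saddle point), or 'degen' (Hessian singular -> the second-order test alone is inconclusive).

Compute the Hessian H = grad^2 f:
  H = [[-7, 0], [0, -4]]
Verify stationarity: grad f(x*) = H x* + g = (0, 0).
Eigenvalues of H: -7, -4.
Both eigenvalues < 0, so H is negative definite -> x* is a strict local max.

max


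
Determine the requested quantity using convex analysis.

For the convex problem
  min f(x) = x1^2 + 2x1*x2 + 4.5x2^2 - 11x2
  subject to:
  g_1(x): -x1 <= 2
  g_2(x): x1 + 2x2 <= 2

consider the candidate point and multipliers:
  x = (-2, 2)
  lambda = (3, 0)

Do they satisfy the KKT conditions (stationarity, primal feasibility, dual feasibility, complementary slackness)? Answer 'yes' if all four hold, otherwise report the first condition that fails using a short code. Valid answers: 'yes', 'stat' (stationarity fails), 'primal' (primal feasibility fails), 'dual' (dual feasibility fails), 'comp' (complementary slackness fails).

Gradient of f: grad f(x) = Q x + c = (0, 3)
Constraint values g_i(x) = a_i^T x - b_i:
  g_1((-2, 2)) = 0
  g_2((-2, 2)) = 0
Stationarity residual: grad f(x) + sum_i lambda_i a_i = (-3, 3)
  -> stationarity FAILS
Primal feasibility (all g_i <= 0): OK
Dual feasibility (all lambda_i >= 0): OK
Complementary slackness (lambda_i * g_i(x) = 0 for all i): OK

Verdict: the first failing condition is stationarity -> stat.

stat


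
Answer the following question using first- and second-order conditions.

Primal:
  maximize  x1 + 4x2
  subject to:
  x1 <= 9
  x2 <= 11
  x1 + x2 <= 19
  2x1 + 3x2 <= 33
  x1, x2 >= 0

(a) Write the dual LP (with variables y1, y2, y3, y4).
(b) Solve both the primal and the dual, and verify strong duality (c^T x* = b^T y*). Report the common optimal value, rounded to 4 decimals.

The standard primal-dual pair for 'max c^T x s.t. A x <= b, x >= 0' is:
  Dual:  min b^T y  s.t.  A^T y >= c,  y >= 0.

So the dual LP is:
  minimize  9y1 + 11y2 + 19y3 + 33y4
  subject to:
    y1 + y3 + 2y4 >= 1
    y2 + y3 + 3y4 >= 4
    y1, y2, y3, y4 >= 0

Solving the primal: x* = (0, 11).
  primal value c^T x* = 44.
Solving the dual: y* = (0, 2.5, 0, 0.5).
  dual value b^T y* = 44.
Strong duality: c^T x* = b^T y*. Confirmed.

44


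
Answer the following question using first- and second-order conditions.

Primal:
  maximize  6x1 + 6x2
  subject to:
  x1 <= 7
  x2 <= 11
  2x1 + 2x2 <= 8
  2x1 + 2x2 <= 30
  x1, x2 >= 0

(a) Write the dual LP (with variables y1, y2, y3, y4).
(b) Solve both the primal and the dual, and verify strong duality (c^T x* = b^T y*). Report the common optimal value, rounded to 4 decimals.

The standard primal-dual pair for 'max c^T x s.t. A x <= b, x >= 0' is:
  Dual:  min b^T y  s.t.  A^T y >= c,  y >= 0.

So the dual LP is:
  minimize  7y1 + 11y2 + 8y3 + 30y4
  subject to:
    y1 + 2y3 + 2y4 >= 6
    y2 + 2y3 + 2y4 >= 6
    y1, y2, y3, y4 >= 0

Solving the primal: x* = (4, 0).
  primal value c^T x* = 24.
Solving the dual: y* = (0, 0, 3, 0).
  dual value b^T y* = 24.
Strong duality: c^T x* = b^T y*. Confirmed.

24


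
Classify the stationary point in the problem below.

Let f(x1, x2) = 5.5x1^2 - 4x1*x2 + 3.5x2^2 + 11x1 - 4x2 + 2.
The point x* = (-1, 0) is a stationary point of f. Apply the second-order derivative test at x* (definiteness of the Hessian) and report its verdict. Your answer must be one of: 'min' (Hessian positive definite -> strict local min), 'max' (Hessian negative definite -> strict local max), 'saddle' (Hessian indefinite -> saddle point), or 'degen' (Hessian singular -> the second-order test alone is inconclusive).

Compute the Hessian H = grad^2 f:
  H = [[11, -4], [-4, 7]]
Verify stationarity: grad f(x*) = H x* + g = (0, 0).
Eigenvalues of H: 4.5279, 13.4721.
Both eigenvalues > 0, so H is positive definite -> x* is a strict local min.

min


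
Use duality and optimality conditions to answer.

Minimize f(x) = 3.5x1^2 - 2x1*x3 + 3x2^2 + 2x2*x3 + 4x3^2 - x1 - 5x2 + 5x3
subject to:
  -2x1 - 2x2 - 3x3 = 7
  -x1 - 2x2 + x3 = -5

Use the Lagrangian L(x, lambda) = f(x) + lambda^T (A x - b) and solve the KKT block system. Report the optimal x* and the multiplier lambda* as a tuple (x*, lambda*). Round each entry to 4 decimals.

Form the Lagrangian:
  L(x, lambda) = (1/2) x^T Q x + c^T x + lambda^T (A x - b)
Stationarity (grad_x L = 0): Q x + c + A^T lambda = 0.
Primal feasibility: A x = b.

This gives the KKT block system:
  [ Q   A^T ] [ x     ]   [-c ]
  [ A    0  ] [ lambda ] = [ b ]

Solving the linear system:
  x*      = (-1.079, 1.6744, -2.7302)
  lambda* = (-2.8856, 2.6785)
  f(x*)   = 6.3236

x* = (-1.079, 1.6744, -2.7302), lambda* = (-2.8856, 2.6785)


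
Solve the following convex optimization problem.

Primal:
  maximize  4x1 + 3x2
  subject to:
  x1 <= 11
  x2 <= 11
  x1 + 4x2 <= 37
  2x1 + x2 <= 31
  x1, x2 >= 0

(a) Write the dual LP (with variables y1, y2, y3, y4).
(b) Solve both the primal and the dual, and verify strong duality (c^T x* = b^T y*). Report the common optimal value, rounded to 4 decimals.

The standard primal-dual pair for 'max c^T x s.t. A x <= b, x >= 0' is:
  Dual:  min b^T y  s.t.  A^T y >= c,  y >= 0.

So the dual LP is:
  minimize  11y1 + 11y2 + 37y3 + 31y4
  subject to:
    y1 + y3 + 2y4 >= 4
    y2 + 4y3 + y4 >= 3
    y1, y2, y3, y4 >= 0

Solving the primal: x* = (11, 6.5).
  primal value c^T x* = 63.5.
Solving the dual: y* = (3.25, 0, 0.75, 0).
  dual value b^T y* = 63.5.
Strong duality: c^T x* = b^T y*. Confirmed.

63.5


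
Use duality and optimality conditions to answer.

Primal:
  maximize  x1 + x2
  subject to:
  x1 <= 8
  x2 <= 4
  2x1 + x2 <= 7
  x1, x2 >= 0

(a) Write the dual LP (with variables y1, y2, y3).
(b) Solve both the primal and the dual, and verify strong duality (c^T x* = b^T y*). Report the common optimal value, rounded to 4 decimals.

The standard primal-dual pair for 'max c^T x s.t. A x <= b, x >= 0' is:
  Dual:  min b^T y  s.t.  A^T y >= c,  y >= 0.

So the dual LP is:
  minimize  8y1 + 4y2 + 7y3
  subject to:
    y1 + 2y3 >= 1
    y2 + y3 >= 1
    y1, y2, y3 >= 0

Solving the primal: x* = (1.5, 4).
  primal value c^T x* = 5.5.
Solving the dual: y* = (0, 0.5, 0.5).
  dual value b^T y* = 5.5.
Strong duality: c^T x* = b^T y*. Confirmed.

5.5


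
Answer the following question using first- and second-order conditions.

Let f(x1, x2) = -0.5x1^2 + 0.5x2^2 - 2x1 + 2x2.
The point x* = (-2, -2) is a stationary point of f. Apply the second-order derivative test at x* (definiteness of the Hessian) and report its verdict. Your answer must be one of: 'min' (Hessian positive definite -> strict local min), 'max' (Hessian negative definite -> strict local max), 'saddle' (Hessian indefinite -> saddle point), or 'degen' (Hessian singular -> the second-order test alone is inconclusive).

Compute the Hessian H = grad^2 f:
  H = [[-1, 0], [0, 1]]
Verify stationarity: grad f(x*) = H x* + g = (0, 0).
Eigenvalues of H: -1, 1.
Eigenvalues have mixed signs, so H is indefinite -> x* is a saddle point.

saddle


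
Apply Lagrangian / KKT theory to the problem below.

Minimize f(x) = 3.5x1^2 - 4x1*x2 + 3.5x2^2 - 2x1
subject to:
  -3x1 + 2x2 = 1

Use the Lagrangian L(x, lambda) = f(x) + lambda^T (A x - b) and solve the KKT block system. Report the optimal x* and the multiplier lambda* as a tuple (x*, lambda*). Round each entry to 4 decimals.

Form the Lagrangian:
  L(x, lambda) = (1/2) x^T Q x + c^T x + lambda^T (A x - b)
Stationarity (grad_x L = 0): Q x + c + A^T lambda = 0.
Primal feasibility: A x = b.

This gives the KKT block system:
  [ Q   A^T ] [ x     ]   [-c ]
  [ A    0  ] [ lambda ] = [ b ]

Solving the linear system:
  x*      = (-0.1163, 0.3256)
  lambda* = (-1.3721)
  f(x*)   = 0.8023

x* = (-0.1163, 0.3256), lambda* = (-1.3721)


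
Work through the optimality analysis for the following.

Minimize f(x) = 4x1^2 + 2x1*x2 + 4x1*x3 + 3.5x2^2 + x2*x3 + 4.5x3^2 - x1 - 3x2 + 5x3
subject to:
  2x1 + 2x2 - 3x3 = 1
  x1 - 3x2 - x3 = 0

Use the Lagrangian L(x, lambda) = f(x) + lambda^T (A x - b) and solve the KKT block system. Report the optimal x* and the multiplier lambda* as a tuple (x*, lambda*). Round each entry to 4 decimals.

Form the Lagrangian:
  L(x, lambda) = (1/2) x^T Q x + c^T x + lambda^T (A x - b)
Stationarity (grad_x L = 0): Q x + c + A^T lambda = 0.
Primal feasibility: A x = b.

This gives the KKT block system:
  [ Q   A^T ] [ x     ]   [-c ]
  [ A    0  ] [ lambda ] = [ b ]

Solving the linear system:
  x*      = (0.0121, 0.092, -0.2639)
  lambda* = (0.9901, -0.2052)
  f(x*)   = -1.2989

x* = (0.0121, 0.092, -0.2639), lambda* = (0.9901, -0.2052)


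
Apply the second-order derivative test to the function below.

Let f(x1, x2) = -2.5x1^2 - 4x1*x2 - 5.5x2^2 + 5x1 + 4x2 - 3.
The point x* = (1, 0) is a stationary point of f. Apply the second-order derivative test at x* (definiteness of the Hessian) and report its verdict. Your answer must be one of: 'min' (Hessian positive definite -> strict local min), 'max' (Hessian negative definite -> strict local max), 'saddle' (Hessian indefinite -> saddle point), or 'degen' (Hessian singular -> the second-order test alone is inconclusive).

Compute the Hessian H = grad^2 f:
  H = [[-5, -4], [-4, -11]]
Verify stationarity: grad f(x*) = H x* + g = (0, 0).
Eigenvalues of H: -13, -3.
Both eigenvalues < 0, so H is negative definite -> x* is a strict local max.

max
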